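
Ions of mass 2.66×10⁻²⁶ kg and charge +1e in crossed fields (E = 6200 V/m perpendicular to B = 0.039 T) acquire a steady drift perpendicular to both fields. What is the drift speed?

In crossed fields the guiding centre drifts at v_d = |E×B|/B² = E/B, independent of charge and mass.
v_d = 6200/0.039 = 1.6×10⁵ m/s.

v_d ≈ 1.6×10⁵ m/s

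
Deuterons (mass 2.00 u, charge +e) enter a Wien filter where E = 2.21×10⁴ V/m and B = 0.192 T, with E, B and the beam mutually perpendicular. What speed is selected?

Zero net Lorentz force requires |qE| = |q v×B|, i.e. E = vB.
v = E/B = 2.21×10⁴/0.192 = 1.15×10⁵ m/s.

v = 1.15×10⁵ m/s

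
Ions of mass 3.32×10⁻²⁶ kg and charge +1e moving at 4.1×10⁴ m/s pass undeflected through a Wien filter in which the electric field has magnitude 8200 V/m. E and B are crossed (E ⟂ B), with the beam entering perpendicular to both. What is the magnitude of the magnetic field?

B = 0.20 T

Balance of forces in the selector: qE = qvB ⇒ B = E/v.
B = 8200/4.1×10⁴ = 0.20 T.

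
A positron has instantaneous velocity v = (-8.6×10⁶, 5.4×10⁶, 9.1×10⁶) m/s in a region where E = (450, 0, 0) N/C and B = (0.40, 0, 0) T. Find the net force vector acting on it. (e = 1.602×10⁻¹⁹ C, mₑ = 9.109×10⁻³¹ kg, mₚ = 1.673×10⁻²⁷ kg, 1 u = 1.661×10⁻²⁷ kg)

v×B = (0, 3.64×10⁶, -2.16×10⁶) N/C.
E + v×B = (450, 3.64×10⁶, -2.16×10⁶) N/C.
F = q(E + v×B) = (1.602×10⁻¹⁹ C)·(450, 3.64×10⁶, -2.16×10⁶) = (7.21×10⁻¹⁷, 5.83×10⁻¹³, -3.46×10⁻¹³) N.

F ≈ (7.21×10⁻¹⁷, 5.83×10⁻¹³, -3.46×10⁻¹³) N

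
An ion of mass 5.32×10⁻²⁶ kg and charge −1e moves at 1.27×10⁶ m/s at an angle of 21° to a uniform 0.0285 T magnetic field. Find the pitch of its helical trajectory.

v∥ = v cosθ = 1.27×10⁶·cos21° ≈ 1.186×10⁶ m/s.
T = 2πm/(|q|B) = 2π(5.32×10⁻²⁶)/((1.602×10⁻¹⁹)(0.0285)) ≈ 7.321×10⁻⁵ s.
pitch = v∥ T = (1.186×10⁶)(7.321×10⁻⁵) ≈ 86.8 m.

p ≈ 86.8 m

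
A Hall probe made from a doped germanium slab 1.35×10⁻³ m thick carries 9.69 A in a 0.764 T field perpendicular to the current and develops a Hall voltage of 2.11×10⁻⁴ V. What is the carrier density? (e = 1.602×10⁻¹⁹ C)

From V_H = IB/(n e t), n = IB/(V_H e t).
n = (9.69)(0.764)/((2.11×10⁻⁴)(1.602×10⁻¹⁹)(1.35×10⁻³)) ≈ 1.62×10²⁶ m⁻³.

n ≈ 1.62×10²⁶ m⁻³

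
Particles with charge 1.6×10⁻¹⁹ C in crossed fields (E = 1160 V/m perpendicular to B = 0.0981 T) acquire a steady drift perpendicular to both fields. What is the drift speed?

v_d ≈ 1.18×10⁴ m/s

The E×B drift speed is v_d = E/B.
v_d = 1160/0.0981 = 1.18×10⁴ m/s.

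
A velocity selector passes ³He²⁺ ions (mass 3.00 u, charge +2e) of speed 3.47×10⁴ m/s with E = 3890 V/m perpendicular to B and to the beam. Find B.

B = 0.112 T

Balance of forces in the selector: qE = qvB ⇒ B = E/v.
B = 3890/3.47×10⁴ = 0.112 T.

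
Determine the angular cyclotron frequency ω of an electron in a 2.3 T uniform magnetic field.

ω = |q|B/m.
ω = (1.602×10⁻¹⁹)(2.3)/9.109×10⁻³¹ ≈ 4.0×10¹¹ rad/s.

ω ≈ 4.0×10¹¹ rad/s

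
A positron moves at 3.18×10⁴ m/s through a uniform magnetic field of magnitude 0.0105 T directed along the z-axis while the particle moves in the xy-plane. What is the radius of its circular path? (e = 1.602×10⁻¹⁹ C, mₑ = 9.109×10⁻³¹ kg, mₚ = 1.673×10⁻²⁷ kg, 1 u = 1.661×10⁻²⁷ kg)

The magnetic force provides the centripetal force: |q|vB = mv²/r.
r = mv/(|q|B) = (9.109×10⁻³¹)(3.18×10⁴)/((1.602×10⁻¹⁹)(0.0105)) ≈ 1.72×10⁻⁵ m.

r ≈ 1.72×10⁻⁵ m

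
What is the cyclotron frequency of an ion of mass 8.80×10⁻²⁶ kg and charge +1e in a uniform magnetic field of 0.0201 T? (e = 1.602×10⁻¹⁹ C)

f = |q|B/(2πm).
f = (1.602×10⁻¹⁹)(0.0201)/(2π·8.80×10⁻²⁶) ≈ 5820 Hz.

f ≈ 5820 Hz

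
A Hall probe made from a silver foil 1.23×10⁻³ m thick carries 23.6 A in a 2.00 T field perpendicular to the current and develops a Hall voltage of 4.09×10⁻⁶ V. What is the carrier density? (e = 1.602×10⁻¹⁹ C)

From V_H = IB/(n e t), n = IB/(V_H e t).
n = (23.6)(2.00)/((4.09×10⁻⁶)(1.602×10⁻¹⁹)(1.23×10⁻³)) ≈ 5.86×10²⁸ m⁻³.

n ≈ 5.86×10²⁸ m⁻³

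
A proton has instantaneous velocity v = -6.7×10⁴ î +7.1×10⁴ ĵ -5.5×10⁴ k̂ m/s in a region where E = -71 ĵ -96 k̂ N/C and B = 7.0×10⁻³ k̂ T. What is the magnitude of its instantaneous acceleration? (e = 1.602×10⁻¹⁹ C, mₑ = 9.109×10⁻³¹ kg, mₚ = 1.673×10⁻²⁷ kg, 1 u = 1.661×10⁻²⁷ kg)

|a| ≈ 6.17×10¹⁰ m/s²

v×B = (497, 469, 0) N/C.
E + v×B = (497, 398, -96.0) N/C.
F = q(E + v×B) = (1.602×10⁻¹⁹ C)·(497, 398, -96.0) = (7.96×10⁻¹⁷, 6.38×10⁻¹⁷, -1.54×10⁻¹⁷) N.
|a| = |F|/m = 1.032×10⁻¹⁶/1.673×10⁻²⁷ ≈ 6.17×10¹⁰ m/s².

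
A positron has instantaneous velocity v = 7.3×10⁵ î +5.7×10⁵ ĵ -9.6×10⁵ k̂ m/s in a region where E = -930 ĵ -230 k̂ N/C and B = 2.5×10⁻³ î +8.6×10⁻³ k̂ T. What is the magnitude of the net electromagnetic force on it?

v×B = (4900, -8680, -1420) N/C.
E + v×B = (4900, -9610, -1660) N/C.
F = q(E + v×B) = (1.602×10⁻¹⁹ C)·(4900, -9610, -1660) = (7.85×10⁻¹⁶, -1.54×10⁻¹⁵, -2.65×10⁻¹⁶) N.
|F| = 1.75×10⁻¹⁵ N.

|F| ≈ 1.75×10⁻¹⁵ N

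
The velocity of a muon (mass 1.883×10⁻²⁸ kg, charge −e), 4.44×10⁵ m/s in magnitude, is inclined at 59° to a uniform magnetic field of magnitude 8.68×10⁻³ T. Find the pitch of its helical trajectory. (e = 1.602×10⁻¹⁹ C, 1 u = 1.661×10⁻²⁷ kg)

p ≈ 0.195 m

v∥ = v cosθ = 4.44×10⁵·cos59° ≈ 2.287×10⁵ m/s.
T = 2πm/(|q|B) = 2π(1.883×10⁻²⁸)/((1.602×10⁻¹⁹)(8.68×10⁻³)) ≈ 8.508×10⁻⁷ s.
pitch = v∥ T = (2.287×10⁵)(8.508×10⁻⁷) ≈ 0.195 m.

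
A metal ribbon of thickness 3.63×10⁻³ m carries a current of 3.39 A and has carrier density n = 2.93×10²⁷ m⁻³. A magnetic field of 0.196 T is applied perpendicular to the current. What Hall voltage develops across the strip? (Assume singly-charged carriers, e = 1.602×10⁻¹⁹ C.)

V_H = IB/(n e t).
V_H = (3.39)(0.196)/((2.93×10²⁷)(1.602×10⁻¹⁹)(3.63×10⁻³)) ≈ 3.90×10⁻⁷ V.

V_H ≈ 3.90×10⁻⁷ V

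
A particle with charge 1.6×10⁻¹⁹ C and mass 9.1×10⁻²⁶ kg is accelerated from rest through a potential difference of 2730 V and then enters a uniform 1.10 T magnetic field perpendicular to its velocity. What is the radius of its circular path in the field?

Acceleration: |q|V = ½mv² ⇒ v = √(2|q|V/m) = √(2·1.6×10⁻¹⁹·2730/9.1×10⁻²⁶) ≈ 9.798×10⁴ m/s.
In the field: r = mv/(|q|B) = (9.1×10⁻²⁶)(9.798×10⁴)/((1.6×10⁻¹⁹)(1.10)) ≈ 0.0507 m.

r ≈ 0.0507 m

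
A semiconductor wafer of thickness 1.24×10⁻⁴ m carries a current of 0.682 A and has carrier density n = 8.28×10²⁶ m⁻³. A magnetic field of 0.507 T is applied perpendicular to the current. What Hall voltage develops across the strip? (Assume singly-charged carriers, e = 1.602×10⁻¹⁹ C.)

V_H ≈ 2.10×10⁻⁵ V

V_H = IB/(n e t).
V_H = (0.682)(0.507)/((8.28×10²⁶)(1.602×10⁻¹⁹)(1.24×10⁻⁴)) ≈ 2.10×10⁻⁵ V.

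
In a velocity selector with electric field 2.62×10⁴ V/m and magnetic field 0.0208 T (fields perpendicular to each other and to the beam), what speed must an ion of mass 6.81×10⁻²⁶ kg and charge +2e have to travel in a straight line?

Straight-line motion ⇒ electric and magnetic forces cancel, so E = vB.
v = E/B = 2.62×10⁴/0.0208 = 1.26×10⁶ m/s.

v = 1.26×10⁶ m/s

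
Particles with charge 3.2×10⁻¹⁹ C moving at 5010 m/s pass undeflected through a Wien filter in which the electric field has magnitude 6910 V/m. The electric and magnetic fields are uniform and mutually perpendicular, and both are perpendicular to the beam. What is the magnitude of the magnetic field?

Balance of forces in the selector: qE = qvB ⇒ B = E/v.
B = 6910/5010 = 1.38 T.

B = 1.38 T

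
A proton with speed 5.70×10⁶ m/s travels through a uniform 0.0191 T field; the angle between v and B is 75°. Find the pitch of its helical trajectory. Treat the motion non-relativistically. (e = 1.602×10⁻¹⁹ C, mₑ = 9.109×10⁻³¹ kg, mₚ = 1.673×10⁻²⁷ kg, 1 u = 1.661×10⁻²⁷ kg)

p ≈ 5.07 m

v∥ = v cosθ = 5.70×10⁶·cos75° ≈ 1.475×10⁶ m/s.
T = 2πm/(|q|B) = 2π(1.673×10⁻²⁷)/((1.602×10⁻¹⁹)(0.0191)) ≈ 3.435×10⁻⁶ s.
pitch = v∥ T = (1.475×10⁶)(3.435×10⁻⁶) ≈ 5.07 m.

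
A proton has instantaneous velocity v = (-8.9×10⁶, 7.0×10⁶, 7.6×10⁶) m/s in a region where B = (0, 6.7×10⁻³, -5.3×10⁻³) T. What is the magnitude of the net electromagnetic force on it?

v×B = (-8.80×10⁴, -4.72×10⁴, -5.96×10⁴) N/C.
F = q v×B = (1.602×10⁻¹⁹ C)·(-8.80×10⁴, -4.72×10⁴, -5.96×10⁴) = (-1.41×10⁻¹⁴, -7.56×10⁻¹⁵, -9.55×10⁻¹⁵) N.
|F| = 1.86×10⁻¹⁴ N.

|F| ≈ 1.86×10⁻¹⁴ N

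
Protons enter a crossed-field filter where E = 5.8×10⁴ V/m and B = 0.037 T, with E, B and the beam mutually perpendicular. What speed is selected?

v = 1.6×10⁶ m/s

Straight-line motion ⇒ electric and magnetic forces cancel, so E = vB.
v = E/B = 5.8×10⁴/0.037 = 1.6×10⁶ m/s.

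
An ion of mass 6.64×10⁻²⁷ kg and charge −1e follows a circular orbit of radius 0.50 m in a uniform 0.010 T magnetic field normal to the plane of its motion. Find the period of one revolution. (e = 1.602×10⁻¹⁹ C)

T ≈ 2.6×10⁻⁵ s

The cyclotron period depends only on m, q, B: T = 2πm/(|q|B).
T = 2π(6.64×10⁻²⁷)/((1.602×10⁻¹⁹)(0.010)) ≈ 2.6×10⁻⁵ s.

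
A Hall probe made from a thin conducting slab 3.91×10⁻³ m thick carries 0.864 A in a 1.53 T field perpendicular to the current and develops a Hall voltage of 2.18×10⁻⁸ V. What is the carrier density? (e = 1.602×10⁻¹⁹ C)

From V_H = IB/(n e t), n = IB/(V_H e t).
n = (0.864)(1.53)/((2.18×10⁻⁸)(1.602×10⁻¹⁹)(3.91×10⁻³)) ≈ 9.68×10²⁸ m⁻³.

n ≈ 9.68×10²⁸ m⁻³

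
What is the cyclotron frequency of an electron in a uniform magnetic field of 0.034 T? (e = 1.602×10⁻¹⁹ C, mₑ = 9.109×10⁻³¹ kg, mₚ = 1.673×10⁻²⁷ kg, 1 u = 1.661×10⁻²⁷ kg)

f = |q|B/(2πm).
f = (1.602×10⁻¹⁹)(0.034)/(2π·9.109×10⁻³¹) ≈ 9.5×10⁸ Hz.

f ≈ 9.5×10⁸ Hz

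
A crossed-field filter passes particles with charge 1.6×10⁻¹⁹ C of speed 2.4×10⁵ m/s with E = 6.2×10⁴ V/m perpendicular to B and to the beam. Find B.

B = 0.26 T

Balance of forces in the selector: qE = qvB ⇒ B = E/v.
B = 6.2×10⁴/2.4×10⁵ = 0.26 T.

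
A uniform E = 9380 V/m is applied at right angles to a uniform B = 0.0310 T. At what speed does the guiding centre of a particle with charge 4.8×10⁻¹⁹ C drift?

In crossed fields the guiding centre drifts at v_d = |E×B|/B² = E/B, independent of charge and mass.
v_d = 9380/0.0310 = 3.03×10⁵ m/s.

v_d ≈ 3.03×10⁵ m/s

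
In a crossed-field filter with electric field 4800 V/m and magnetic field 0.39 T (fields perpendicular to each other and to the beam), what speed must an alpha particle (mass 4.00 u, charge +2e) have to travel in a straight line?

Straight-line motion ⇒ electric and magnetic forces cancel, so E = vB.
v = E/B = 4800/0.39 = 1.2×10⁴ m/s.
The result is independent of the particle's charge and mass.

v = 1.2×10⁴ m/s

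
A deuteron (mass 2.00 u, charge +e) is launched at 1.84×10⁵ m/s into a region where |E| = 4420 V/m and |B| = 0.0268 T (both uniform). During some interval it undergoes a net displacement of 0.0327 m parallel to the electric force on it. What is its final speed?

B does no work; ΔKE = |q|E d.
½mv_f² = ½mv₀² + |q|Ed = ½(3.322×10⁻²⁷)(1.84×10⁵)² + (1.602×10⁻¹⁹)(4420)(0.0327) ≈ 5.623×10⁻¹⁷ J + 2.315×10⁻¹⁷ J ≈ 7.939×10⁻¹⁷ J.
v_f = √(2·7.939×10⁻¹⁷/3.322×10⁻²⁷) ≈ 2.19×10⁵ m/s.

v_f ≈ 2.19×10⁵ m/s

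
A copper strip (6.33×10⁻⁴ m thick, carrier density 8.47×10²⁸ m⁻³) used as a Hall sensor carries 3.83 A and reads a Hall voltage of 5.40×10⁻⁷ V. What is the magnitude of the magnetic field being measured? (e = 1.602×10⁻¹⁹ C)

From V_H = IB/(n e t), B = V_H n e t / I.
B = (5.40×10⁻⁷)(8.47×10²⁸)(1.602×10⁻¹⁹)(6.33×10⁻⁴)/3.83 ≈ 1.21 T.

B ≈ 1.21 T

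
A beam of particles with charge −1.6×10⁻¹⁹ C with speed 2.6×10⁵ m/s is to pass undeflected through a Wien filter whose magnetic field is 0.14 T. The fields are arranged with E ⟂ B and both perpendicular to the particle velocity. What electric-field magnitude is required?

E = 3.6×10⁴ V/m

For straight-line motion qE = qvB, so E = vB.
E = 2.6×10⁵ × 0.14 = 3.6×10⁴ V/m.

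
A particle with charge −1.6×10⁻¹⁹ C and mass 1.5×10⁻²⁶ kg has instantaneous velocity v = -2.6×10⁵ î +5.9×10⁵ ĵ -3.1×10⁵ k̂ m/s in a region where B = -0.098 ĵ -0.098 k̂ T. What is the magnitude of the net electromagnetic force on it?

v×B = (-8.82×10⁴, -2.55×10⁴, 2.55×10⁴) N/C.
F = q v×B = (−1.6×10⁻¹⁹ C)·(-8.82×10⁴, -2.55×10⁴, 2.55×10⁴) = (1.41×10⁻¹⁴, 4.08×10⁻¹⁵, -4.08×10⁻¹⁵) N.
|F| = 1.52×10⁻¹⁴ N.

|F| ≈ 1.52×10⁻¹⁴ N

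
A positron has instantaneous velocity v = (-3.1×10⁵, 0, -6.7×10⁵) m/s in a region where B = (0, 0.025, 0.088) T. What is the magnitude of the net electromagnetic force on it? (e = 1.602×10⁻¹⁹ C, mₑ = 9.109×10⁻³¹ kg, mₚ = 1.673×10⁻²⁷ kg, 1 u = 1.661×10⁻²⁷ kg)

|F| ≈ 5.28×10⁻¹⁵ N

v×B = (1.68×10⁴, 2.73×10⁴, -7750) N/C.
F = q v×B = (1.602×10⁻¹⁹ C)·(1.68×10⁴, 2.73×10⁴, -7750) = (2.68×10⁻¹⁵, 4.37×10⁻¹⁵, -1.24×10⁻¹⁵) N.
|F| = 5.28×10⁻¹⁵ N.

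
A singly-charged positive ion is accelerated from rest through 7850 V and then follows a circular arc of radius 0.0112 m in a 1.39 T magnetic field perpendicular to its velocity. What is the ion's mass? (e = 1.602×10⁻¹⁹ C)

Combine |q|V = ½mv² and r = mv/(|q|B): eliminate v to get m = qB²r²/(2V).
m = (1.602×10⁻¹⁹)(1.39)²(0.0112)²/(2·7850) ≈ 2.47×10⁻²⁷ kg.

m ≈ 2.47×10⁻²⁷ kg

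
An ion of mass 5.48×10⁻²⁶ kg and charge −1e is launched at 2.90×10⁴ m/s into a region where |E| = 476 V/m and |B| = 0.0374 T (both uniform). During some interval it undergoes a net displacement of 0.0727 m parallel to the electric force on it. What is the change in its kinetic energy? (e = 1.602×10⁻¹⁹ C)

ΔKE ≈ 5.54×10⁻¹⁸ J

The magnetic force is always ⟂ v and does no work; only the electric force changes KE.
ΔKE = F_E · d = |q|E d = (1.602×10⁻¹⁹)(476)(0.0727) ≈ 5.54×10⁻¹⁸ J.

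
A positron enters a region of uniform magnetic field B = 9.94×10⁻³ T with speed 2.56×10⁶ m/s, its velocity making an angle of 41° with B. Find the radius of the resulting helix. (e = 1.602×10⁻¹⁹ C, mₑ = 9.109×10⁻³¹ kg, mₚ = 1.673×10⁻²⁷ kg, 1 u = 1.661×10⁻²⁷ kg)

v⊥ = v sinθ = 2.56×10⁶·sin41° ≈ 1.680×10⁶ m/s.
r = m v⊥/(|q|B) = (9.109×10⁻³¹)(1.680×10⁶)/((1.602×10⁻¹⁹)(9.94×10⁻³)) ≈ 9.61×10⁻⁴ m.

r ≈ 9.61×10⁻⁴ m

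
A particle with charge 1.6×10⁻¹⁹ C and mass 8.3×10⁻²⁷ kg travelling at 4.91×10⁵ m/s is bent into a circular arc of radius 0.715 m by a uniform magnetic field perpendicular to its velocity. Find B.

From |q|vB = mv²/r, B = mv/(|q|r).
B = (8.3×10⁻²⁷)(4.91×10⁵)/((1.6×10⁻¹⁹)(0.715)) ≈ 0.0356 T.

B ≈ 0.0356 T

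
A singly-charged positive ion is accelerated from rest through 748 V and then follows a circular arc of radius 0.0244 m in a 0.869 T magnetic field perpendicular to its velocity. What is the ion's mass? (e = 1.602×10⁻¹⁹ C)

Combine |q|V = ½mv² and r = mv/(|q|B): eliminate v to get m = qB²r²/(2V).
m = (1.602×10⁻¹⁹)(0.869)²(0.0244)²/(2·748) ≈ 4.81×10⁻²⁶ kg.

m ≈ 4.81×10⁻²⁶ kg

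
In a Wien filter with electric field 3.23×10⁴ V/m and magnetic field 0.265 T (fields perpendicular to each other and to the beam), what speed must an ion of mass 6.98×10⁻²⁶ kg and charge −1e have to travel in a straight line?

Zero net Lorentz force requires |qE| = |q v×B|, i.e. E = vB.
v = E/B = 3.23×10⁴/0.265 = 1.22×10⁵ m/s.

v = 1.22×10⁵ m/s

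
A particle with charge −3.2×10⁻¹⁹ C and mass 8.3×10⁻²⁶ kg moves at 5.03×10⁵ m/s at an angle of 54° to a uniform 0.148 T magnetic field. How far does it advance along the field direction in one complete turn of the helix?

p ≈ 3.26 m

v∥ = v cosθ = 5.03×10⁵·cos54° ≈ 2.957×10⁵ m/s.
T = 2πm/(|q|B) = 2π(8.3×10⁻²⁶)/((3.2×10⁻¹⁹)(0.148)) ≈ 1.101×10⁻⁵ s.
pitch = v∥ T = (2.957×10⁵)(1.101×10⁻⁵) ≈ 3.26 m.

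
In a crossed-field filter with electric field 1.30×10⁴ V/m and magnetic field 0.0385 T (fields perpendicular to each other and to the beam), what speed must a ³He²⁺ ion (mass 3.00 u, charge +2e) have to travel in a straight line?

For undeflected motion the electric and magnetic forces balance: qE = qvB.
v = E/B = 1.30×10⁴/0.0385 = 3.38×10⁵ m/s.

v = 3.38×10⁵ m/s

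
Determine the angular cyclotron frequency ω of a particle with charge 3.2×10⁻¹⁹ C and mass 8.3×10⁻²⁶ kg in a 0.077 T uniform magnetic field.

ω = |q|B/m.
ω = (3.2×10⁻¹⁹)(0.077)/8.3×10⁻²⁶ ≈ 3.0×10⁵ rad/s.

ω ≈ 3.0×10⁵ rad/s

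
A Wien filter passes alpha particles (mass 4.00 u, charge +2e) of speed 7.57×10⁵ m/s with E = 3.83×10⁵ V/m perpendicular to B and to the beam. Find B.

Balance of forces in the selector: qE = qvB ⇒ B = E/v.
B = 3.83×10⁵/7.57×10⁵ = 0.506 T.

B = 0.506 T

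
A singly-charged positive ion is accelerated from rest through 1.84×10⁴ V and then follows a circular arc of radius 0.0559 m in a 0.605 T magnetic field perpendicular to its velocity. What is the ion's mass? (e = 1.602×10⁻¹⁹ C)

m ≈ 4.98×10⁻²⁷ kg

Combine |q|V = ½mv² and r = mv/(|q|B): eliminate v to get m = qB²r²/(2V).
m = (1.602×10⁻¹⁹)(0.605)²(0.0559)²/(2·1.84×10⁴) ≈ 4.98×10⁻²⁷ kg.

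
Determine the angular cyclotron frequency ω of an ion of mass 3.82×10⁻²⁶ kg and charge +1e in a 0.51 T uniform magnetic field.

ω ≈ 2.1×10⁶ rad/s

ω = |q|B/m.
ω = (1.602×10⁻¹⁹)(0.51)/3.82×10⁻²⁶ ≈ 2.1×10⁶ rad/s.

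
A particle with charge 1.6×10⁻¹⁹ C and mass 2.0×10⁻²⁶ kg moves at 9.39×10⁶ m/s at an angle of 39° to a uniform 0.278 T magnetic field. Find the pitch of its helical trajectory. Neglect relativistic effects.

p ≈ 20.6 m

v∥ = v cosθ = 9.39×10⁶·cos39° ≈ 7.297×10⁶ m/s.
T = 2πm/(|q|B) = 2π(2.0×10⁻²⁶)/((1.6×10⁻¹⁹)(0.278)) ≈ 2.825×10⁻⁶ s.
pitch = v∥ T = (7.297×10⁶)(2.825×10⁻⁶) ≈ 20.6 m.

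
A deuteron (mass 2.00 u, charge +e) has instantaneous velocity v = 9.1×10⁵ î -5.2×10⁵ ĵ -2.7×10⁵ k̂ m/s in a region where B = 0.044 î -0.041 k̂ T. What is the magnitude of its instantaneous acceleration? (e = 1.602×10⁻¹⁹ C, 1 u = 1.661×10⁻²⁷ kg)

v×B = (2.13×10⁴, 2.54×10⁴, 2.29×10⁴) N/C.
F = q v×B = (1.602×10⁻¹⁹ C)·(2.13×10⁴, 2.54×10⁴, 2.29×10⁴) = (3.42×10⁻¹⁵, 4.07×10⁻¹⁵, 3.67×10⁻¹⁵) N.
|a| = |F|/m = 6.457×10⁻¹⁵/3.322×10⁻²⁷ ≈ 1.94×10¹² m/s².

|a| ≈ 1.94×10¹² m/s²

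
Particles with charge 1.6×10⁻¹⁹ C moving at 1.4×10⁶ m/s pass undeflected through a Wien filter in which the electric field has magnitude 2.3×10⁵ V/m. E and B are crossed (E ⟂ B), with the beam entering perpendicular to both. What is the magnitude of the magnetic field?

Balance of forces in the selector: qE = qvB ⇒ B = E/v.
B = 2.3×10⁵/1.4×10⁶ = 0.16 T.

B = 0.16 T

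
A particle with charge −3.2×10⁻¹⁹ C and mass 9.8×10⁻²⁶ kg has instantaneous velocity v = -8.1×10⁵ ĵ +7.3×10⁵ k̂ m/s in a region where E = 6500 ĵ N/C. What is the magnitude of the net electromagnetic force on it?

|F| ≈ 2.08×10⁻¹⁵ N

Only an electric field acts, so F = qE = (−3.2×10⁻¹⁹ C)·(0, 6500, 0) = (0, -2.08×10⁻¹⁵, 0) N.
|F| = 2.08×10⁻¹⁵ N.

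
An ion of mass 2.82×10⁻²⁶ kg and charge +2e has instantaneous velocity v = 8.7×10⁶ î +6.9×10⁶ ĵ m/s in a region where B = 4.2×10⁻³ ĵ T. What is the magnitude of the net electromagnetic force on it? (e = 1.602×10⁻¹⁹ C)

|F| ≈ 1.17×10⁻¹⁴ N

v×B = (0, 0, 3.65×10⁴) N/C.
F = q v×B = (3.204×10⁻¹⁹ C)·(0, 0, 3.65×10⁴) = (0, 0, 1.17×10⁻¹⁴) N.
|F| = 1.17×10⁻¹⁴ N.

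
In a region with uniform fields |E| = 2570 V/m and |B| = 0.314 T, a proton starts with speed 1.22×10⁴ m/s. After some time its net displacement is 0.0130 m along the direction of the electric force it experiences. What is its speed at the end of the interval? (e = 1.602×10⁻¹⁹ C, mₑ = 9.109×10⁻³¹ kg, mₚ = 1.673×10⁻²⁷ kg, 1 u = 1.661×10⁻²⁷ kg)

v_f ≈ 8.09×10⁴ m/s

B does no work; ΔKE = |q|E d.
½mv_f² = ½mv₀² + |q|Ed = ½(1.673×10⁻²⁷)(1.22×10⁴)² + (1.602×10⁻¹⁹)(2570)(0.0130) ≈ 1.245×10⁻¹⁹ J + 5.352×10⁻¹⁸ J ≈ 5.477×10⁻¹⁸ J.
v_f = √(2·5.477×10⁻¹⁸/1.673×10⁻²⁷) ≈ 8.09×10⁴ m/s.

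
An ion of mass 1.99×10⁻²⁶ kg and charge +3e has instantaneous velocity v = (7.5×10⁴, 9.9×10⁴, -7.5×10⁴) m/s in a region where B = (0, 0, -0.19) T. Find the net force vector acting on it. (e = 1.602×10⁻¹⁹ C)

v×B = (-1.88×10⁴, 1.42×10⁴, 0) N/C.
F = q v×B = (4.806×10⁻¹⁹ C)·(-1.88×10⁴, 1.42×10⁴, 0) = (-9.04×10⁻¹⁵, 6.85×10⁻¹⁵, 0) N.

F ≈ (-9.04×10⁻¹⁵, 6.85×10⁻¹⁵, 0) N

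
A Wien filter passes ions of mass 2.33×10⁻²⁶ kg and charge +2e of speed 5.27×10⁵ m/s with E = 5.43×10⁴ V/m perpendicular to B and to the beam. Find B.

Balance of forces in the selector: qE = qvB ⇒ B = E/v.
B = 5.43×10⁴/5.27×10⁵ = 0.103 T.

B = 0.103 T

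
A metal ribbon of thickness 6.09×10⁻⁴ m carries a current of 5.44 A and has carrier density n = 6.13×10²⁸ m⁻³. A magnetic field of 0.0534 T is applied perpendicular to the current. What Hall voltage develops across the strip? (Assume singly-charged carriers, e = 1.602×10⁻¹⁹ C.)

V_H = IB/(n e t).
V_H = (5.44)(0.0534)/((6.13×10²⁸)(1.602×10⁻¹⁹)(6.09×10⁻⁴)) ≈ 4.86×10⁻⁸ V.

V_H ≈ 4.86×10⁻⁸ V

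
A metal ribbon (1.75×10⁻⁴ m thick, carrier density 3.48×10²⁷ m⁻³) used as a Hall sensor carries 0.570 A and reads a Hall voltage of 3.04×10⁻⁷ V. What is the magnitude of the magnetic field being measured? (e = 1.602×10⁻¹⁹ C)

B ≈ 0.0520 T

From V_H = IB/(n e t), B = V_H n e t / I.
B = (3.04×10⁻⁷)(3.48×10²⁷)(1.602×10⁻¹⁹)(1.75×10⁻⁴)/0.570 ≈ 0.0520 T.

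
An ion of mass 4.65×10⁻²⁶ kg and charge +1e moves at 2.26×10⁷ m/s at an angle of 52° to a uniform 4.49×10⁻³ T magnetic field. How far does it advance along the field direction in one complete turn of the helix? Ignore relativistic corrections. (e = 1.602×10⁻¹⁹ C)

p ≈ 5650 m

v∥ = v cosθ = 2.26×10⁷·cos52° ≈ 1.391×10⁷ m/s.
T = 2πm/(|q|B) = 2π(4.65×10⁻²⁶)/((1.602×10⁻¹⁹)(4.49×10⁻³)) ≈ 4.062×10⁻⁴ s.
pitch = v∥ T = (1.391×10⁷)(4.062×10⁻⁴) ≈ 5650 m.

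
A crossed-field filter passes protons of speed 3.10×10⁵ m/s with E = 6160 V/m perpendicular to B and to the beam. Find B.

Balance of forces in the selector: qE = qvB ⇒ B = E/v.
B = 6160/3.10×10⁵ = 0.0199 T.

B = 0.0199 T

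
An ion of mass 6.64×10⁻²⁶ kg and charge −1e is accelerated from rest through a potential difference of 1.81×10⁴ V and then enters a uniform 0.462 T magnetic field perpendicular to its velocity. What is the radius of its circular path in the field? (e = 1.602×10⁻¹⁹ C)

Acceleration: |q|V = ½mv² ⇒ v = √(2|q|V/m) = √(2·1.602×10⁻¹⁹·1.81×10⁴/6.64×10⁻²⁶) ≈ 2.955×10⁵ m/s.
In the field: r = mv/(|q|B) = (6.64×10⁻²⁶)(2.955×10⁵)/((1.602×10⁻¹⁹)(0.462)) ≈ 0.265 m.

r ≈ 0.265 m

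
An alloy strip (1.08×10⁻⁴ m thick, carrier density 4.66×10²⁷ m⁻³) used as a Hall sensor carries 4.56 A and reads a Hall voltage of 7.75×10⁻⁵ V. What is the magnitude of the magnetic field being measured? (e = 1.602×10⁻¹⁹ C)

B ≈ 1.37 T

From V_H = IB/(n e t), B = V_H n e t / I.
B = (7.75×10⁻⁵)(4.66×10²⁷)(1.602×10⁻¹⁹)(1.08×10⁻⁴)/4.56 ≈ 1.37 T.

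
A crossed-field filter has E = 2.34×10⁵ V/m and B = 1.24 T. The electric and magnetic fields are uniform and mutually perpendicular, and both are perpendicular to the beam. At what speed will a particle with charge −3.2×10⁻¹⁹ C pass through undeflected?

v = 1.89×10⁵ m/s

Zero net Lorentz force requires |qE| = |q v×B|, i.e. E = vB.
v = E/B = 2.34×10⁵/1.24 = 1.89×10⁵ m/s.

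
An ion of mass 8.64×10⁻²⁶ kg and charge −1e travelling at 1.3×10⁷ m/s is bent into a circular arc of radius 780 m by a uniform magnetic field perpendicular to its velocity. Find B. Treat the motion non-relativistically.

B ≈ 9.0×10⁻³ T

From |q|vB = mv²/r, B = mv/(|q|r).
B = (8.64×10⁻²⁶)(1.3×10⁷)/((1.602×10⁻¹⁹)(780)) ≈ 9.0×10⁻³ T.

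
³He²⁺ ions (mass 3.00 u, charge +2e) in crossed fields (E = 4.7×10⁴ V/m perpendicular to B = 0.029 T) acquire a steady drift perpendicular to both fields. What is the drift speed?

The E×B drift speed is v_d = E/B.
v_d = 4.7×10⁴/0.029 = 1.6×10⁶ m/s.

v_d ≈ 1.6×10⁶ m/s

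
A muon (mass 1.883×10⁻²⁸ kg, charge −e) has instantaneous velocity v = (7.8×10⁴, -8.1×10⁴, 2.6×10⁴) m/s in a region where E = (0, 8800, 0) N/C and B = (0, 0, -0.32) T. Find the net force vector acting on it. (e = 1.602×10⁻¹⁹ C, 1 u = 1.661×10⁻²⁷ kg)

v×B = (2.59×10⁴, 2.50×10⁴, 0) N/C.
E + v×B = (2.59×10⁴, 3.38×10⁴, 0) N/C.
F = q(E + v×B) = (−1.602×10⁻¹⁹ C)·(2.59×10⁴, 3.38×10⁴, 0) = (-4.15×10⁻¹⁵, -5.41×10⁻¹⁵, 0) N.

F ≈ (-4.15×10⁻¹⁵, -5.41×10⁻¹⁵, 0) N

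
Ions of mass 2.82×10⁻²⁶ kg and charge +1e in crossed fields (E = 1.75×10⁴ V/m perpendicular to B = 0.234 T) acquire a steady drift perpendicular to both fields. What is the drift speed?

The steady drift has the magnetic force balancing the electric force, so v_d = E/B.
v_d = 1.75×10⁴/0.234 = 7.48×10⁴ m/s.

v_d ≈ 7.48×10⁴ m/s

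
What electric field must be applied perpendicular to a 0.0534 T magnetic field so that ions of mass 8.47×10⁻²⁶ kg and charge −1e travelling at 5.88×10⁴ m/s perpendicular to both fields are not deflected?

E = 3140 V/m

For straight-line motion qE = qvB, so E = vB.
E = 5.88×10⁴ × 0.0534 = 3140 V/m.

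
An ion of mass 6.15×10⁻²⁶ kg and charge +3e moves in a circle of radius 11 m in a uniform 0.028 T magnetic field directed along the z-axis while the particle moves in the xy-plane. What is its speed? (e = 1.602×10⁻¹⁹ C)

v ≈ 2.4×10⁶ m/s

From |q|vB = mv²/r, v = |q|Br/m.
v = (4.806×10⁻¹⁹)(0.028)(11)/6.15×10⁻²⁶ ≈ 2.4×10⁶ m/s.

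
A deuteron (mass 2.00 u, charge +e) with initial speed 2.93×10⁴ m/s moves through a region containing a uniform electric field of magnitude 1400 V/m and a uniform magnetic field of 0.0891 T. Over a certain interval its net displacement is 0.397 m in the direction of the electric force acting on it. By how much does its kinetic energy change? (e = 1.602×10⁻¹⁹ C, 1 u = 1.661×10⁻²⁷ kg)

The magnetic force is always ⟂ v and does no work; only the electric force changes KE.
ΔKE = F_E · d = |q|E d = (1.602×10⁻¹⁹)(1400)(0.397) ≈ 8.90×10⁻¹⁷ J.

ΔKE ≈ 8.90×10⁻¹⁷ J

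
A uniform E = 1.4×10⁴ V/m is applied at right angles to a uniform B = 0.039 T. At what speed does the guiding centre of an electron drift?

v_d ≈ 3.6×10⁵ m/s

In crossed fields the guiding centre drifts at v_d = |E×B|/B² = E/B, independent of charge and mass.
v_d = 1.4×10⁴/0.039 = 3.6×10⁵ m/s.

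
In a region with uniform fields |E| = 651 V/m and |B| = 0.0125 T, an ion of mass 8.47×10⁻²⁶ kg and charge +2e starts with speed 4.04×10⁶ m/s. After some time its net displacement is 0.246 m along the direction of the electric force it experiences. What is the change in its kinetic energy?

ΔKE ≈ 5.13×10⁻¹⁷ J

The magnetic force is always ⟂ v and does no work; only the electric force changes KE.
ΔKE = F_E · d = |q|E d = (3.204×10⁻¹⁹)(651)(0.246) ≈ 5.13×10⁻¹⁷ J.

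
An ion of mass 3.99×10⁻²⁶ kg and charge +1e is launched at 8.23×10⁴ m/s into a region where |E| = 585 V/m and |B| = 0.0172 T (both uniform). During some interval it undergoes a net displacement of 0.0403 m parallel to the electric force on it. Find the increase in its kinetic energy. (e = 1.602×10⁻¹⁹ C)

The magnetic force is always ⟂ v and does no work; only the electric force changes KE.
ΔKE = F_E · d = |q|E d = (1.602×10⁻¹⁹)(585)(0.0403) ≈ 3.78×10⁻¹⁸ J.

ΔKE ≈ 3.78×10⁻¹⁸ J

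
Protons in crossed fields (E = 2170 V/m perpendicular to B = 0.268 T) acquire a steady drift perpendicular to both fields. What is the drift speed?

v_d ≈ 8100 m/s

The E×B drift speed is v_d = E/B.
v_d = 2170/0.268 = 8100 m/s.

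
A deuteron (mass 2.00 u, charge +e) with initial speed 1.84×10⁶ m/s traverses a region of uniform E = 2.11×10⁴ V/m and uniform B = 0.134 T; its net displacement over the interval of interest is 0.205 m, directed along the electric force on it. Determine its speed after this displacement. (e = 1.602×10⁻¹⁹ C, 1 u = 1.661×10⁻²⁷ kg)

B does no work; ΔKE = |q|E d.
½mv_f² = ½mv₀² + |q|Ed = ½(3.322×10⁻²⁷)(1.84×10⁶)² + (1.602×10⁻¹⁹)(2.11×10⁴)(0.205) ≈ 5.623×10⁻¹⁵ J + 6.929×10⁻¹⁶ J ≈ 6.316×10⁻¹⁵ J.
v_f = √(2·6.316×10⁻¹⁵/3.322×10⁻²⁷) ≈ 1.95×10⁶ m/s.

v_f ≈ 1.95×10⁶ m/s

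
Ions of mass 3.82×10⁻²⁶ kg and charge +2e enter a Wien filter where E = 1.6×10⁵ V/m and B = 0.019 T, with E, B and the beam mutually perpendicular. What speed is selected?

v = 8.4×10⁶ m/s

For undeflected motion the electric and magnetic forces balance: qE = qvB.
v = E/B = 1.6×10⁵/0.019 = 8.4×10⁶ m/s.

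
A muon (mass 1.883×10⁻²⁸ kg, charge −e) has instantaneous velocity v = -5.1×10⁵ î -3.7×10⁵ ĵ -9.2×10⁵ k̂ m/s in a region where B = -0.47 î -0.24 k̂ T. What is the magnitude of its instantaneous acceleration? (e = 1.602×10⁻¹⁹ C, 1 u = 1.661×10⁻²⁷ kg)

v×B = (8.88×10⁴, 3.10×10⁵, -1.74×10⁵) N/C.
F = q v×B = (−1.602×10⁻¹⁹ C)·(8.88×10⁴, 3.10×10⁵, -1.74×10⁵) = (-1.42×10⁻¹⁴, -4.97×10⁻¹⁴, 2.79×10⁻¹⁴) N.
|a| = |F|/m = 5.869×10⁻¹⁴/1.883×10⁻²⁸ ≈ 3.12×10¹⁴ m/s².

|a| ≈ 3.12×10¹⁴ m/s²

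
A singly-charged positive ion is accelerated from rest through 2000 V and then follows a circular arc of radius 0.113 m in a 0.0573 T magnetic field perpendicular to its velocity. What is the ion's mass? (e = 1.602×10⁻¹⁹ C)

Combine |q|V = ½mv² and r = mv/(|q|B): eliminate v to get m = qB²r²/(2V).
m = (1.602×10⁻¹⁹)(0.0573)²(0.113)²/(2·2000) ≈ 1.68×10⁻²⁷ kg.

m ≈ 1.68×10⁻²⁷ kg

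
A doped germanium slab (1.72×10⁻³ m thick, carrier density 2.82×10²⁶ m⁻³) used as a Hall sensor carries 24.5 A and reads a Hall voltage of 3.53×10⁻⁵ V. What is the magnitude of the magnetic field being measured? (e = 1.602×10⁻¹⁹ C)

B ≈ 0.112 T

From V_H = IB/(n e t), B = V_H n e t / I.
B = (3.53×10⁻⁵)(2.82×10²⁶)(1.602×10⁻¹⁹)(1.72×10⁻³)/24.5 ≈ 0.112 T.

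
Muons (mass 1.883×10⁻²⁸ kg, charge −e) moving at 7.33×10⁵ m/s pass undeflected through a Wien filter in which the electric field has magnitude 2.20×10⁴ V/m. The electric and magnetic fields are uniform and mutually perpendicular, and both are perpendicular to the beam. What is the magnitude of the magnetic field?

B = 0.0300 T

Balance of forces in the selector: qE = qvB ⇒ B = E/v.
B = 2.20×10⁴/7.33×10⁵ = 0.0300 T.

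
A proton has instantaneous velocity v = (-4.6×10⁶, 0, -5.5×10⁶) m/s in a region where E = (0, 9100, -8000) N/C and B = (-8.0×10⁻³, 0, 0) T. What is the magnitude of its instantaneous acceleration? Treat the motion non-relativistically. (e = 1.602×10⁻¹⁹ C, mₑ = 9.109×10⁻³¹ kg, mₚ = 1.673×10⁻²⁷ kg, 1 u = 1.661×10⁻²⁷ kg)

|a| ≈ 5.14×10¹² m/s²

v×B = (0, 4.40×10⁴, 0) N/C.
E + v×B = (0, 5.31×10⁴, -8000) N/C.
F = q(E + v×B) = (1.602×10⁻¹⁹ C)·(0, 5.31×10⁴, -8000) = (0, 8.51×10⁻¹⁵, -1.28×10⁻¹⁵) N.
|a| = |F|/m = 8.603×10⁻¹⁵/1.673×10⁻²⁷ ≈ 5.14×10¹² m/s².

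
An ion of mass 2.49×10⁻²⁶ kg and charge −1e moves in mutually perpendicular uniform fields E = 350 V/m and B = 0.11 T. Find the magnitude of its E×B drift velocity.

The E×B drift speed is v_d = E/B.
v_d = 350/0.11 = 3200 m/s.

v_d ≈ 3200 m/s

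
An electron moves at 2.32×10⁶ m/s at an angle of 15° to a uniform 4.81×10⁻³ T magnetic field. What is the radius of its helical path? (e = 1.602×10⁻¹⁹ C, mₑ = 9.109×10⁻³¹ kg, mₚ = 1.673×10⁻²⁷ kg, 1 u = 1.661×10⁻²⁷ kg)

v⊥ = v sinθ = 2.32×10⁶·sin15° ≈ 6.005×10⁵ m/s.
r = m v⊥/(|q|B) = (9.109×10⁻³¹)(6.005×10⁵)/((1.602×10⁻¹⁹)(4.81×10⁻³)) ≈ 7.10×10⁻⁴ m.

r ≈ 7.10×10⁻⁴ m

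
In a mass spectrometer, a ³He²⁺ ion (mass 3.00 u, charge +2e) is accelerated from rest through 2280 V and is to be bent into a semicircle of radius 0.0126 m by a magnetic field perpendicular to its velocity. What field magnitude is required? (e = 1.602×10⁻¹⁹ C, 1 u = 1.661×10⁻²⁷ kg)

B ≈ 0.668 T

v = √(2|q|V/m) = √(2·3.204×10⁻¹⁹·2280/4.983×10⁻²⁷) ≈ 5.415×10⁵ m/s.
B = mv/(|q|r) = (4.983×10⁻²⁷)(5.415×10⁵)/((3.204×10⁻¹⁹)(0.0126)) ≈ 0.668 T.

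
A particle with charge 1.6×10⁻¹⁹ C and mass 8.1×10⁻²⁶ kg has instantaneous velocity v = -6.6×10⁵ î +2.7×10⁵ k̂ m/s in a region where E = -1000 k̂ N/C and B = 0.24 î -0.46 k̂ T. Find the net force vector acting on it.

F ≈ (0, -3.82×10⁻¹⁴, -1.60×10⁻¹⁶) N

v×B = (0, -2.39×10⁵, 0) N/C.
E + v×B = (0, -2.39×10⁵, -1000) N/C.
F = q(E + v×B) = (1.6×10⁻¹⁹ C)·(0, -2.39×10⁵, -1000) = (0, -3.82×10⁻¹⁴, -1.60×10⁻¹⁶) N.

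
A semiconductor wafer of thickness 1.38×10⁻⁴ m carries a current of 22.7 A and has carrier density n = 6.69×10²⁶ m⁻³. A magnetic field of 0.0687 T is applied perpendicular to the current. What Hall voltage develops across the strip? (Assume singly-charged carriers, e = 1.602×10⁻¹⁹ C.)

V_H ≈ 1.05×10⁻⁴ V

V_H = IB/(n e t).
V_H = (22.7)(0.0687)/((6.69×10²⁶)(1.602×10⁻¹⁹)(1.38×10⁻⁴)) ≈ 1.05×10⁻⁴ V.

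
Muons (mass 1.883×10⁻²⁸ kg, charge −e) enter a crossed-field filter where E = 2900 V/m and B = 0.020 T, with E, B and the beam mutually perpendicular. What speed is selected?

v = 1.4×10⁵ m/s

Zero net Lorentz force requires |qE| = |q v×B|, i.e. E = vB.
v = E/B = 2900/0.020 = 1.4×10⁵ m/s.
The result is independent of the particle's charge and mass.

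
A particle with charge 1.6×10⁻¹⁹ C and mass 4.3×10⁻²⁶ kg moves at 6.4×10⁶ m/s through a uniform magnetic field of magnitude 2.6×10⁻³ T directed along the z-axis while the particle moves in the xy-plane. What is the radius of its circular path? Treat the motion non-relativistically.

r ≈ 660 m

The magnetic force provides the centripetal force: |q|vB = mv²/r.
r = mv/(|q|B) = (4.3×10⁻²⁶)(6.4×10⁶)/((1.6×10⁻¹⁹)(2.6×10⁻³)) ≈ 660 m.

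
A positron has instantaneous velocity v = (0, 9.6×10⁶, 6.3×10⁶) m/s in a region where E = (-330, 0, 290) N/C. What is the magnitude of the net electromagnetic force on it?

|F| ≈ 7.04×10⁻¹⁷ N

Only an electric field acts, so F = qE = (1.602×10⁻¹⁹ C)·(-330, 0, 290) = (-5.29×10⁻¹⁷, 0, 4.65×10⁻¹⁷) N.
|F| = 7.04×10⁻¹⁷ N.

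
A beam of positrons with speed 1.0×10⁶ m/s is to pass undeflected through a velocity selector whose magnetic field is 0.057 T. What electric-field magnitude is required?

For straight-line motion qE = qvB, so E = vB.
E = 1.0×10⁶ × 0.057 = 5.7×10⁴ V/m.

E = 5.7×10⁴ V/m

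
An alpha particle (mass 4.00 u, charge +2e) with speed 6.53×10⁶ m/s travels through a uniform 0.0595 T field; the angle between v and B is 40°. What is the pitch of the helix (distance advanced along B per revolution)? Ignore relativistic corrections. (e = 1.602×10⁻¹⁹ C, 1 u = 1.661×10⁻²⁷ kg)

v∥ = v cosθ = 6.53×10⁶·cos40° ≈ 5.002×10⁶ m/s.
T = 2πm/(|q|B) = 2π(6.644×10⁻²⁷)/((3.204×10⁻¹⁹)(0.0595)) ≈ 2.190×10⁻⁶ s.
pitch = v∥ T = (5.002×10⁶)(2.190×10⁻⁶) ≈ 11.0 m.

p ≈ 11.0 m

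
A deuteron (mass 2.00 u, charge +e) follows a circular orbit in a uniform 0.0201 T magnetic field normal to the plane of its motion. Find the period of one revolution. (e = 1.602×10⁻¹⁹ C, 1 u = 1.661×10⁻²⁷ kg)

The cyclotron period depends only on m, q, B: T = 2πm/(|q|B).
T = 2π(3.322×10⁻²⁷)/((1.602×10⁻¹⁹)(0.0201)) ≈ 6.48×10⁻⁶ s.

T ≈ 6.48×10⁻⁶ s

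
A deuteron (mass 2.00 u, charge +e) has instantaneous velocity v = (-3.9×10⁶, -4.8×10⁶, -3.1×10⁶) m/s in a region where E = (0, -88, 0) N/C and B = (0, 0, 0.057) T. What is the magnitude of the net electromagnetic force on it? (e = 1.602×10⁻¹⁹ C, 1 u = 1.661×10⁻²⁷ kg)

|F| ≈ 5.65×10⁻¹⁴ N

v×B = (-2.74×10⁵, 2.22×10⁵, 0) N/C.
E + v×B = (-2.74×10⁵, 2.22×10⁵, 0) N/C.
F = q(E + v×B) = (1.602×10⁻¹⁹ C)·(-2.74×10⁵, 2.22×10⁵, 0) = (-4.38×10⁻¹⁴, 3.56×10⁻¹⁴, 0) N.
|F| = 5.65×10⁻¹⁴ N.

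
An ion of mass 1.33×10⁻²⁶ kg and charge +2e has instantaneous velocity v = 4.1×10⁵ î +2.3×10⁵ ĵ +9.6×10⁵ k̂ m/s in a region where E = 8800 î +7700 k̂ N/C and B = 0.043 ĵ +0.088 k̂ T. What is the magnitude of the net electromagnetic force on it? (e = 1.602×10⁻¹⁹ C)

v×B = (-2.10×10⁴, -3.61×10⁴, 1.76×10⁴) N/C.
E + v×B = (-1.22×10⁴, -3.61×10⁴, 2.53×10⁴) N/C.
F = q(E + v×B) = (3.204×10⁻¹⁹ C)·(-1.22×10⁴, -3.61×10⁴, 2.53×10⁴) = (-3.92×10⁻¹⁵, -1.16×10⁻¹⁴, 8.12×10⁻¹⁵) N.
|F| = 1.47×10⁻¹⁴ N.

|F| ≈ 1.47×10⁻¹⁴ N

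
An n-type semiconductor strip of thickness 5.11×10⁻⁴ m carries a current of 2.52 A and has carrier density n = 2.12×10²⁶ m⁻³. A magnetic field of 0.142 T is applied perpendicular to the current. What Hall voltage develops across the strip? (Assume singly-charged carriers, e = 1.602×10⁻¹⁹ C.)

V_H ≈ 2.06×10⁻⁵ V

V_H = IB/(n e t).
V_H = (2.52)(0.142)/((2.12×10²⁶)(1.602×10⁻¹⁹)(5.11×10⁻⁴)) ≈ 2.06×10⁻⁵ V.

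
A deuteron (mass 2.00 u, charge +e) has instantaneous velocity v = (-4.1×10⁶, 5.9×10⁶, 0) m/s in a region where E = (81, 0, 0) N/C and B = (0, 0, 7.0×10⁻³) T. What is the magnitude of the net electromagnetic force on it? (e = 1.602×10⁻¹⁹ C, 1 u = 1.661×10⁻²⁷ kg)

v×B = (4.13×10⁴, 2.87×10⁴, 0) N/C.
E + v×B = (4.14×10⁴, 2.87×10⁴, 0) N/C.
F = q(E + v×B) = (1.602×10⁻¹⁹ C)·(4.14×10⁴, 2.87×10⁴, 0) = (6.63×10⁻¹⁵, 4.60×10⁻¹⁵, 0) N.
|F| = 8.07×10⁻¹⁵ N.

|F| ≈ 8.07×10⁻¹⁵ N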